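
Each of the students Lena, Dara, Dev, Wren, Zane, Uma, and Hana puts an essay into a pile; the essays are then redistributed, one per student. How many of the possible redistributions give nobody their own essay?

1854

Let Aᵢ be the assignments in which student i gets their own essay. We want the size of the complement of A₁∪…∪A_7.
By inclusion–exclusion this is Σ_{j=0}^{7} (−1)^j C(7,j)·(7−j)!.
Computing: 5040 − 5040 + 2520 − 840 + 210 − 42 + 7 − 1 = 1854.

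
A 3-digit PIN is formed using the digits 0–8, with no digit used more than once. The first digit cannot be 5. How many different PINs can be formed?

448

The first digit has 9−1 = 8 choices (anything except 5).
The remaining 2 digits are filled from the other 8 symbols without repetition: 8 × 7 = 56.
Total: 8 × 56 = 448.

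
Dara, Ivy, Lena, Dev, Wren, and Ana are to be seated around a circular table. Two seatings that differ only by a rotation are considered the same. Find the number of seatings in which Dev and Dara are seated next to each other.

Glue Dev and Dara into a block (2 internal orders). Seating 5 units around a circle gives (4)! arrangements.
So 2 × (4)! = 2 × 24 = 48.

48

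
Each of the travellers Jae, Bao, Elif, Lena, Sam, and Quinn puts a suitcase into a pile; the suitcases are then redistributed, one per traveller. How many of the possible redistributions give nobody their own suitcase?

Count assignments avoiding every fixed point. For any j of the 6 travellers fixed to their own suitcase, the other 6−j can be arranged in (6−j)! ways.
By inclusion–exclusion this is Σ_{j=0}^{6} (−1)^j C(6,j)·(6−j)!.
Computing: 720 − 720 + 360 − 120 + 30 − 6 + 1 = 265.

265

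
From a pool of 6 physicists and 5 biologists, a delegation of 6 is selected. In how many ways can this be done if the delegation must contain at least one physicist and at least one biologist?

Total 6-person selections from all 11: C(11,6) = 462.
Selections missing a whole group: no physicists → C(5,6) = 0; no biologists → C(6,6) = 1.
Both groups omitted at once is impossible, so 462 − 1 = 461.

461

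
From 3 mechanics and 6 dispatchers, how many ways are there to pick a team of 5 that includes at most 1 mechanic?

Split by how many mechanics are chosen (0 through 1).
Sum: C(3,0)·C(6,5) + C(3,1)·C(6,4) = 6 + 45 = 51.

51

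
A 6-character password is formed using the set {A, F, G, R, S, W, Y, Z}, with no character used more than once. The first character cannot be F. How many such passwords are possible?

The first character has 8−1 = 7 choices (anything except F).
The remaining 5 characters are filled from the other 7 symbols without repetition: 7 × 6 × 5 × 4 × 3 = 2520.
Total: 7 × 2520 = 17640.

17640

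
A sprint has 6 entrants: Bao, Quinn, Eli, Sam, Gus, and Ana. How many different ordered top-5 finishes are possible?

720

This is an ordered selection of 5 from 6: P(6,5).
That gives 6 × 5 × 4 × 3 × 2 = 720.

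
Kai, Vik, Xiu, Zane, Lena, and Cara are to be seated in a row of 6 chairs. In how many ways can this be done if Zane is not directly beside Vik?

Of the 6! = 720 arrangements, those with Zane and Vik adjacent number 2 × 5! = 240 (treat the pair as a block with 2 internal orders).
So 720 − 240 = 480 arrangements keep them apart.

480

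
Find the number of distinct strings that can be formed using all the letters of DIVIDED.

DIVIDED has 7 letters with D appearing 3 times and I appearing twice.
The number of distinct arrangements is 7!/(3!·2!) = 5040/12 = 420.

420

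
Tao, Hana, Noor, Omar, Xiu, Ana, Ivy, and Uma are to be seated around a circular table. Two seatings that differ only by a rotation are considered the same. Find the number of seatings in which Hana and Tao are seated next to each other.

1440

Treat {Hana, Tao} as one unit (2 internal orders) and seat the resulting 7 units around the table: (6)! circular arrangements.
So 2 × (6)! = 2 × 720 = 1440.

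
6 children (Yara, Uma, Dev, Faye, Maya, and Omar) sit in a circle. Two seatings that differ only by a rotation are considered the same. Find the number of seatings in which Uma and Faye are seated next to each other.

48

Glue Uma and Faye into a block (2 internal orders). Seating 5 units around a circle gives (4)! arrangements.
So 2 × (4)! = 2 × 24 = 48.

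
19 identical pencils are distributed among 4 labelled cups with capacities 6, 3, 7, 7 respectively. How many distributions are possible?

34

By stars and bars, unrestricted non-negative solutions to x_1+…+x_4 = 19 number C(19+3,3) = 1540.
Subtract solutions that violate a single cap (substitute x_i' = x_i − (cap_i+1)): x_1 ≥ 7 gives C(15,3) = 455; x_2 ≥ 4 gives C(18,3) = 816; x_3 ≥ 8 gives C(14,3) = 364; x_4 ≥ 8 gives C(14,3) = 364. Together 1999.
Add back pairs where two caps are both exceeded: 165 + 35 + 35 + 120 + 120 + 20 = 495.
Subtract triples: 1 + 1 + 0 + 0 = 2.
By inclusion–exclusion the count is 1540 − 1999 + 495 − 2 = 34.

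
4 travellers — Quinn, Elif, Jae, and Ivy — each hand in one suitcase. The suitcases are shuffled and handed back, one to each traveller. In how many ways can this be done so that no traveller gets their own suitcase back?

This is the derangement count D_4: permutations of 4 items with no fixed point.
By inclusion–exclusion this is Σ_{j=0}^{4} (−1)^j C(4,j)·(4−j)!.
Computing: 24 − 24 + 12 − 4 + 1 = 9.

9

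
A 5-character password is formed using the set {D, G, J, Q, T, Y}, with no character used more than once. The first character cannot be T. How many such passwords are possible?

The first character has 6−1 = 5 choices (anything except T).
The remaining 4 characters are filled from the other 5 symbols without repetition: 5 × 4 × 3 × 2 = 120.
Total: 5 × 120 = 600.

600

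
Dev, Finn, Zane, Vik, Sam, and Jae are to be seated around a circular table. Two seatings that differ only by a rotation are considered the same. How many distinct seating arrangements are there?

Around a circle, 6 distinct people have 6!/6 = (5)! = 120 rotationally distinct seatings.

120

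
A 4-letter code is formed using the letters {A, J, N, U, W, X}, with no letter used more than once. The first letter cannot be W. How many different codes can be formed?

The first letter has 6−1 = 5 choices (anything except W).
The remaining 3 letters are filled from the other 5 symbols without repetition: 5 × 4 × 3 = 60.
Total: 5 × 60 = 300.

300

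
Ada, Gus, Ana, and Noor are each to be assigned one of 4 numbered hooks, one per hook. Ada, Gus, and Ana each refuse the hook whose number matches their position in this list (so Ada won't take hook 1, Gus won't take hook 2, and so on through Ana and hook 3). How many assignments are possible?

Let Aᵢ (for i ∈ {1, 2, 3}) be the placements that put person i in their forbidden hook. Any j of these fix j positions, leaving (4−j)! ways to fill the rest, and there are C(3,j) ways to pick which j.
By inclusion–exclusion, the number of valid placements is Σ_{j=0}^{3} (−1)^j C(3,j)·(4−j)!.
Computing: 24 − 18 + 6 − 1 = 11.

11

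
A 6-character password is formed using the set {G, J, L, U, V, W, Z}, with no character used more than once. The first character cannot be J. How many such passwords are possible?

The first character has 7−1 = 6 choices (anything except J).
The remaining 5 characters are filled from the other 6 symbols without repetition: 6 × 5 × 4 × 3 × 2 = 720.
Total: 6 × 720 = 4320.

4320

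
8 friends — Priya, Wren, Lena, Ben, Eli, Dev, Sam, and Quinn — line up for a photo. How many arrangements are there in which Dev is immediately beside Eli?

10080

Place the 6 others and the Dev-Eli pair as 7 objects in a line; the pair has 2 internal arrangements.
That gives 2 × 7! = 2 × 5040 = 10080.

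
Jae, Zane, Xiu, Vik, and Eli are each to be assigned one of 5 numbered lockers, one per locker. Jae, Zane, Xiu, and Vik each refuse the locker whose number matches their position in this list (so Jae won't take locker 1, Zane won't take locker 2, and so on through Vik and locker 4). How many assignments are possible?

53

Let Aᵢ (for 1 ≤ i ≤ 4) be the placements that put person i in their forbidden locker. Any j of these fix j positions, leaving (5−j)! ways to fill the rest, and there are C(4,j) ways to pick which j.
By inclusion–exclusion, the number of valid placements is Σ_{j=0}^{4} (−1)^j C(4,j)·(5−j)!.
Computing: 120 − 96 + 36 − 8 + 1 = 53.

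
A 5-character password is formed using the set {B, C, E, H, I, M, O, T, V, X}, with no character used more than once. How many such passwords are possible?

30240

Choose and order 5 of the 10 symbols: the first character has 10 options, the next 9, and so on down to 6.
That product is 10 × 9 × 8 × 7 × 6 = 30240.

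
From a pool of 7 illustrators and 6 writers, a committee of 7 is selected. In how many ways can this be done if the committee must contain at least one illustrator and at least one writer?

With no constraint there are C(13,7) = 1716 possible selections.
Selections missing a whole group: no illustrators → C(6,7) = 0; no writers → C(7,7) = 1.
Both groups omitted at once is impossible, so 1716 − 1 = 1715.

1715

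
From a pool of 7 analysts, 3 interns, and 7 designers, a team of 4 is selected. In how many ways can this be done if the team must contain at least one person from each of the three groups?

1029

Total 4-person selections from all 17: C(17,4) = 2380.
Subtract selections that omit an entire group: no analysts → C(10,4) = 210; no interns → C(14,4) = 1001; no designers → C(10,4) = 210.
Add back selections omitting two groups (i.e. drawn from a single group): C(7,4) + C(3,4) + C(7,4) = 70.
By inclusion–exclusion: 2380 − 1421 + 70 = 1029.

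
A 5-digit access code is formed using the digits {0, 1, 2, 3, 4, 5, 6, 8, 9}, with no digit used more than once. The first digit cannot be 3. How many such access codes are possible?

13440

The first digit has 9−1 = 8 choices (anything except 3).
The remaining 4 digits are filled from the other 8 symbols without repetition: 8 × 7 × 6 × 5 = 1680.
Total: 8 × 1680 = 13440.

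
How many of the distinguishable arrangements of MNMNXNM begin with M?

60

Fix M in the first position and arrange the remaining 6 letters.
Those 6 letters have M appearing twice and N appearing 3 times, giving (6)!/(3!·2!) = 60.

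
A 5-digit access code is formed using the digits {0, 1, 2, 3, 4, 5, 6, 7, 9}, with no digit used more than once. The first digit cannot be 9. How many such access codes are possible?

13440

The first digit has 9−1 = 8 choices (anything except 9).
The remaining 4 digits are filled from the other 8 symbols without repetition: 8 × 7 × 6 × 5 = 1680.
Total: 8 × 1680 = 13440.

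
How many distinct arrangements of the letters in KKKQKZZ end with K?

60

Fix K in the last position and arrange the remaining 6 letters.
Those 6 letters have K appearing 3 times and Z appearing twice, giving (6)!/(3!·2!) = 60.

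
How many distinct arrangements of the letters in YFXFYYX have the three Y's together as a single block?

Treat the 3 copies of Y as a single block. The multiset to arrange is then {YYY, F, F, X, X}, 5 items in all.
That gives (5)!/(2!·2!) = 30 arrangements.

30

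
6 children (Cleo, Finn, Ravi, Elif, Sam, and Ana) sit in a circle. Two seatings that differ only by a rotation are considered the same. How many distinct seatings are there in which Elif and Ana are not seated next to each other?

All circular seatings of 6 people number (5)! = 120.
Those with Elif next to Ana: fuse the pair into one unit and seat 5 units around a circle — 2·(4)! = 48.
Subtracting, 120 − 48 = 72.

72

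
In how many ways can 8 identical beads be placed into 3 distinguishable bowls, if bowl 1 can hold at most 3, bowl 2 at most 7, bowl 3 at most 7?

Without the upper bounds there are C(10,2) = 45 ways to split 8 among 3 bowls.
Subtract solutions that violate a single cap (substitute x_i' = x_i − (cap_i+1)): x_1 ≥ 4 gives C(6,2) = 15; x_2 ≥ 8 gives C(2,2) = 1; x_3 ≥ 8 gives C(2,2) = 1. Together 17.
No two caps can be exceeded simultaneously, so the pair terms are all 0.
By inclusion–exclusion the count is 45 − 17 + 0 = 28.

28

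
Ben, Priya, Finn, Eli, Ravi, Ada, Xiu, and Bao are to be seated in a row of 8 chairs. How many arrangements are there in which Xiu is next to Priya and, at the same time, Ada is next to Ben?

2880

Treat {Xiu,Priya} as one block (2 orders) and {Ada,Ben} as another (2 orders).
That leaves 6 units to arrange: 2 × 2 × 6! = 4 × 720 = 2880.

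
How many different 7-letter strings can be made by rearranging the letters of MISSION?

1260

MISSION has 7 letters with I appearing twice and S appearing twice.
The number of distinct arrangements is 7!/(2!·2!) = 5040/4 = 1260.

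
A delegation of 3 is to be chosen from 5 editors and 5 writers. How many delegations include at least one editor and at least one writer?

Total 3-person selections from all 10: C(10,3) = 120.
Selections missing a whole group: no editors → C(5,3) = 10; no writers → C(5,3) = 10.
Both groups omitted at once is impossible, so 120 − 20 = 100.

100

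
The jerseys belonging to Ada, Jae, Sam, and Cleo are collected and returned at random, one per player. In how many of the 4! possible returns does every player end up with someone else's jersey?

This is the derangement count D_4: permutations of 4 items with no fixed point.
By inclusion–exclusion this is Σ_{j=0}^{4} (−1)^j C(4,j)·(4−j)!.
Computing: 24 − 24 + 12 − 4 + 1 = 9.

9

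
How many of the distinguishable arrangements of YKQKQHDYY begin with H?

Fix H in the first position and arrange the remaining 8 letters.
Those 8 letters have K appearing twice, Q appearing twice, and Y appearing 3 times, giving (8)!/(3!·2!·2!) = 1680.

1680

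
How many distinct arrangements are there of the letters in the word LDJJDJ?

60

LDJJDJ has 6 letters with D appearing twice and J appearing 3 times.
The number of distinct arrangements is 6!/(3!·2!) = 720/12 = 60.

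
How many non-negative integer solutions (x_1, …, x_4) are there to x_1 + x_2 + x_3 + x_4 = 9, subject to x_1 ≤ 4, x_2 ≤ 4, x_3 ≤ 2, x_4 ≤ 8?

Ignoring the caps, the number of non-negative solutions to x_1+…+x_4 = 9 is C(12,3) = 220.
Subtract solutions that violate a single cap (substitute x_i' = x_i − (cap_i+1)): x_1 ≥ 5 gives C(7,3) = 35; x_2 ≥ 5 gives C(7,3) = 35; x_3 ≥ 3 gives C(9,3) = 84; x_4 ≥ 9 gives C(3,3) = 1. Together 155.
Add back pairs where two caps are both exceeded: 0 + 4 + 0 + 4 + 0 + 0 = 8.
By inclusion–exclusion the count is 220 − 155 + 8 = 73.

73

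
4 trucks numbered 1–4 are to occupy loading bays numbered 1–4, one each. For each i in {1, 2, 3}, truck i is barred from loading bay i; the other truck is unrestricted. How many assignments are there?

Let Aᵢ (for i ∈ {1, 2, 3}) be the placements that put truck i in its forbidden loading bay. Any j of these fix j positions, leaving (4−j)! ways to fill the rest, and there are C(3,j) ways to pick which j.
By inclusion–exclusion, the number of valid placements is Σ_{j=0}^{3} (−1)^j C(3,j)·(4−j)!.
Computing: 24 − 18 + 6 − 1 = 11.

11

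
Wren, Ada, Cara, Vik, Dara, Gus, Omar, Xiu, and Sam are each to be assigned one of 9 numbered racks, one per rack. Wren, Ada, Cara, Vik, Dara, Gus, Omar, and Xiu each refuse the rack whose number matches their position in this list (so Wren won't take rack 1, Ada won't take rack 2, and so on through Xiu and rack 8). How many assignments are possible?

148329

Let Aᵢ (for 1 ≤ i ≤ 8) be the placements that put person i in their forbidden rack. Any j of these fix j positions, leaving (9−j)! ways to fill the rest, and there are C(8,j) ways to pick which j.
By inclusion–exclusion, the number of valid placements is Σ_{j=0}^{8} (−1)^j C(8,j)·(9−j)!.
Computing: 362880 − 322560 + 141120 − 40320 + 8400 − 1344 + 168 − 16 + 1 = 148329.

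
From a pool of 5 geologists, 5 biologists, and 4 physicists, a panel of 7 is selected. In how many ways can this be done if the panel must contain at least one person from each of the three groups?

Total 7-person selections from all 14: C(14,7) = 3432.
Selections missing a whole group: no geologists → C(9,7) = 36; no biologists → C(9,7) = 36; no physicists → C(10,7) = 120.
Add back selections omitting two groups (i.e. drawn from a single group): C(5,7) + C(5,7) + C(4,7) = 0.
By inclusion–exclusion: 3432 − 192 + 0 = 3240.

3240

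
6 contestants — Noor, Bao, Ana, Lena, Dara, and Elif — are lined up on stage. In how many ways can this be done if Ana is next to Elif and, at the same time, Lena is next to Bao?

Treat {Ana,Elif} as one block (2 orders) and {Lena,Bao} as another (2 orders).
That leaves 4 units to arrange: 2 × 2 × 4! = 4 × 24 = 96.

96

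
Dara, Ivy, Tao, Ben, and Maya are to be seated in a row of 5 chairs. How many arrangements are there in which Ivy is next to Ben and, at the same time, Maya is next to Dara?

24

Treat {Ivy,Ben} as one block (2 orders) and {Maya,Dara} as another (2 orders).
That leaves 3 units to arrange: 2 × 2 × 3! = 4 × 6 = 24.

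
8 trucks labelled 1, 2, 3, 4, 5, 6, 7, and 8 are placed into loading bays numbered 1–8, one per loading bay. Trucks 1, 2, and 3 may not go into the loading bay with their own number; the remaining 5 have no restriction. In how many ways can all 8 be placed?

27240

Let Aᵢ (for i ∈ {1, 2, 3}) be the placements that put truck i in its forbidden loading bay. Any j of these fix j positions, leaving (8−j)! ways to fill the rest, and there are C(3,j) ways to pick which j.
By inclusion–exclusion, the number of valid placements is Σ_{j=0}^{3} (−1)^j C(3,j)·(8−j)!.
Computing: 40320 − 15120 + 2160 − 120 = 27240.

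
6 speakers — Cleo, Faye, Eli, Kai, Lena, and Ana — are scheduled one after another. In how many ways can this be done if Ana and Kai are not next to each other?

Of the 6! = 720 arrangements, those with Ana and Kai adjacent number 2 × 5! = 240 (treat the pair as a block with 2 internal orders).
Complementary counting: 720 − 240 = 480.

480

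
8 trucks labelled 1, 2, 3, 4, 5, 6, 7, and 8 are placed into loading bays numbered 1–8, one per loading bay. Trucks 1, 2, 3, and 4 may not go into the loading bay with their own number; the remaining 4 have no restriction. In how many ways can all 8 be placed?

24024

Let Aᵢ (for 1 ≤ i ≤ 4) be the placements that put truck i in its forbidden loading bay. Any j of these fix j positions, leaving (8−j)! ways to fill the rest, and there are C(4,j) ways to pick which j.
By inclusion–exclusion, the number of valid placements is Σ_{j=0}^{4} (−1)^j C(4,j)·(8−j)!.
Computing: 40320 − 20160 + 4320 − 480 + 24 = 24024.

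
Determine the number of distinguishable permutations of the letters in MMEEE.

The 5 letters of MMEEE have repeats: E appearing 3 times and M appearing twice.
So there are 5! / (3!·2!) = 10 distinguishable arrangements.

10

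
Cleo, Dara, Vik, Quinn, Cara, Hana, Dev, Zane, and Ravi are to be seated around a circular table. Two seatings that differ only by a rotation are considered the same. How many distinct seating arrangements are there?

40320

Seat Cleo anywhere (absorbing the rotational symmetry), then permute the other 8: (8)! = 40320.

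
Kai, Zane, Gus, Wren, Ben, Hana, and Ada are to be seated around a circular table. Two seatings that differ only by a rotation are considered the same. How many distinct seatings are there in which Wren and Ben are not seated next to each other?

Without the restriction there are (6)! = 720 seatings.
Seatings with Wren beside Ben: treat them as a block with 2 internal orders, giving 2 × (5)! = 240.
Subtracting, 720 − 240 = 480.

480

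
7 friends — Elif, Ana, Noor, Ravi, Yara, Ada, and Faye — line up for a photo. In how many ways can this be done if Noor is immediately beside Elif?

Treat {Noor, Elif} as a single unit. There are 6 units to order, and the pair itself can be ordered 2 ways.
So the count is 2·(6)! = 1440.

1440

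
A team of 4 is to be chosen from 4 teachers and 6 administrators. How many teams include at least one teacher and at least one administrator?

194

With no constraint there are C(10,4) = 210 possible selections.
Subtract selections that omit an entire group: no teachers → C(6,4) = 15; no administrators → C(4,4) = 1.
Both groups omitted at once is impossible, so 210 − 16 = 194.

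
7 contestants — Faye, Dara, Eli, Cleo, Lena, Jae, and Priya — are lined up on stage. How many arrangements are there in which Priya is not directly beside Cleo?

There are 7! = 5040 arrangements in all. If Priya and Cleo are adjacent, merging them into one block gives 2·(6)! = 1440 arrangements.
Complementary counting: 5040 − 1440 = 3600.

3600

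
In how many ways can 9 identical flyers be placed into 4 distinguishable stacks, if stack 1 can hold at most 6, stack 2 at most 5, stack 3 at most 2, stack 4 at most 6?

97

Without the upper bounds there are C(12,3) = 220 ways to split 9 among 4 stacks.
Subtract solutions that violate a single cap (substitute x_i' = x_i − (cap_i+1)): x_1 ≥ 7 gives C(5,3) = 10; x_2 ≥ 6 gives C(6,3) = 20; x_3 ≥ 3 gives C(9,3) = 84; x_4 ≥ 7 gives C(5,3) = 10. Together 124.
Add back pairs where two caps are both exceeded: 0 + 0 + 0 + 1 + 0 + 0 = 1.
By inclusion–exclusion the count is 220 − 124 + 1 = 97.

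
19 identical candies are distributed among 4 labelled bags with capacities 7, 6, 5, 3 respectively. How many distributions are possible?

10

Without the upper bounds there are C(22,3) = 1540 ways to split 19 among 4 bags.
Subtract solutions that violate a single cap (substitute x_i' = x_i − (cap_i+1)): x_1 ≥ 8 gives C(14,3) = 364; x_2 ≥ 7 gives C(15,3) = 455; x_3 ≥ 6 gives C(16,3) = 560; x_4 ≥ 4 gives C(18,3) = 816. Together 2195.
Add back pairs where two caps are both exceeded: 35 + 56 + 120 + 84 + 165 + 220 = 680.
Subtract triples: 0 + 1 + 4 + 10 = 15.
By inclusion–exclusion the count is 1540 − 2195 + 680 − 15 = 10.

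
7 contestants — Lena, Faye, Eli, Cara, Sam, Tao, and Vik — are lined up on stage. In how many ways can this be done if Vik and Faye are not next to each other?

3600

There are 7! = 5040 arrangements in all. If Vik and Faye are adjacent, merging them into one block gives 2·(6)! = 1440 arrangements.
So 5040 − 1440 = 3600 arrangements keep them apart.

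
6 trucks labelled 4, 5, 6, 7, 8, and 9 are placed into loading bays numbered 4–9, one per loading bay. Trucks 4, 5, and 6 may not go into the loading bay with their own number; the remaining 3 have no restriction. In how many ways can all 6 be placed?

Let Aᵢ (for i ∈ {4, 5, 6}) be the placements that put truck i in its forbidden loading bay. Any j of these fix j positions, leaving (6−j)! ways to fill the rest, and there are C(3,j) ways to pick which j.
By inclusion–exclusion, the number of valid placements is Σ_{j=0}^{3} (−1)^j C(3,j)·(6−j)!.
Computing: 720 − 360 + 72 − 6 = 426.

426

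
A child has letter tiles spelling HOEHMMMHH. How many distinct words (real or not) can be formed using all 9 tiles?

Letter multiplicities in HOEHMMMHH: E×1, H×4, M×3, O×1.
Dividing 9! = 362880 by 4!·3! = 144 for the repeated letters gives 2520.

2520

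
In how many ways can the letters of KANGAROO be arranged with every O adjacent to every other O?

2520

Treat the 2 copies of O as a single block. The multiset to arrange is then {OO, A, A, G, K, N, R}, 7 items in all.
That gives (7)!/(2!) = 2520 arrangements.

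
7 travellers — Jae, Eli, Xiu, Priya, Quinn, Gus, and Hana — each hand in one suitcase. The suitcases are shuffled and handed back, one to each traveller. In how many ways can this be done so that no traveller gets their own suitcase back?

Let Aᵢ be the assignments in which traveller i gets their own suitcase. We want the size of the complement of A₁∪…∪A_7.
By inclusion–exclusion this is Σ_{j=0}^{7} (−1)^j C(7,j)·(7−j)!.
Computing: 5040 − 5040 + 2520 − 840 + 210 − 42 + 7 − 1 = 1854.

1854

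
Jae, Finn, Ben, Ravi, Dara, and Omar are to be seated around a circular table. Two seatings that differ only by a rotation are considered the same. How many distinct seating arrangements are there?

120

Fix one person's seat to break rotational symmetry; the remaining 5 people can be arranged in (5)! = 120 ways.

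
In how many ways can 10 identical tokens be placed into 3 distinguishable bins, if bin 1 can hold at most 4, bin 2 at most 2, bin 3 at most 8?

12

Ignoring the caps, the number of non-negative solutions to x_1+…+x_3 = 10 is C(12,2) = 66.
Subtract solutions that violate a single cap (substitute x_i' = x_i − (cap_i+1)): x_1 ≥ 5 gives C(7,2) = 21; x_2 ≥ 3 gives C(9,2) = 36; x_3 ≥ 9 gives C(3,2) = 3. Together 60.
Add back pairs where two caps are both exceeded: 6 + 0 + 0 = 6.
By inclusion–exclusion the count is 66 − 60 + 6 = 12.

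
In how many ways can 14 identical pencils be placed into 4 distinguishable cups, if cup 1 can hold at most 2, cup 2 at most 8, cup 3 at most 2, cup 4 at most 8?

Without the upper bounds there are C(17,3) = 680 ways to split 14 among 4 cups.
Subtract solutions that violate a single cap (substitute x_i' = x_i − (cap_i+1)): x_1 ≥ 3 gives C(14,3) = 364; x_2 ≥ 9 gives C(8,3) = 56; x_3 ≥ 3 gives C(14,3) = 364; x_4 ≥ 9 gives C(8,3) = 56. Together 840.
Add back pairs where two caps are both exceeded: 10 + 165 + 10 + 10 + 0 + 10 = 205.
By inclusion–exclusion the count is 680 − 840 + 205 = 45.

45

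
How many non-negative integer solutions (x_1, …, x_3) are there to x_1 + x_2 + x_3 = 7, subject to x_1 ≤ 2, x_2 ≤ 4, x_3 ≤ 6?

14

Ignoring the caps, the number of non-negative solutions to x_1+…+x_3 = 7 is C(9,2) = 36.
Subtract solutions that violate a single cap (substitute x_i' = x_i − (cap_i+1)): x_1 ≥ 3 gives C(6,2) = 15; x_2 ≥ 5 gives C(4,2) = 6; x_3 ≥ 7 gives C(2,2) = 1. Together 22.
No two caps can be exceeded simultaneously, so the pair terms are all 0.
By inclusion–exclusion the count is 36 − 22 + 0 = 14.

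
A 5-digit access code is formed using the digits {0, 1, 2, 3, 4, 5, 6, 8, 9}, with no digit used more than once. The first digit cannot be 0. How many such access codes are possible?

13440

The first digit has 9−1 = 8 choices (anything except 0).
The remaining 4 digits are filled from the other 8 symbols without repetition: 8 × 7 × 6 × 5 = 1680.
Total: 8 × 1680 = 13440.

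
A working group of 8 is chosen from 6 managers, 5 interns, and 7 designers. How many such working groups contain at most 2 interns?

27027

Split by how many interns are chosen (0 through 2).
Sum: C(5,0)·C(13,8) + C(5,1)·C(13,7) + C(5,2)·C(13,6) = 1287 + 8580 + 17160 = 27027.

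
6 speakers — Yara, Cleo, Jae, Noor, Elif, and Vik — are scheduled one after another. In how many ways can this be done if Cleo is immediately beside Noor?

240

Place the 4 others and the Cleo-Noor pair as 5 objects in a line; the pair has 2 internal arrangements.
That gives 2 × 5! = 2 × 120 = 240.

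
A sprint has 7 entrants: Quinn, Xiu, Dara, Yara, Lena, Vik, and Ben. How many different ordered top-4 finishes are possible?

This is an ordered selection of 4 from 7: P(7,4).
That gives 7 × 6 × 5 × 4 = 840.

840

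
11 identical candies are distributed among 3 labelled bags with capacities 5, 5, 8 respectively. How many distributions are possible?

30

Without the upper bounds there are C(13,2) = 78 ways to split 11 among 3 bags.
Subtract solutions that violate a single cap (substitute x_i' = x_i − (cap_i+1)): x_1 ≥ 6 gives C(7,2) = 21; x_2 ≥ 6 gives C(7,2) = 21; x_3 ≥ 9 gives C(4,2) = 6. Together 48.
No two caps can be exceeded simultaneously, so the pair terms are all 0.
By inclusion–exclusion the count is 78 − 48 + 0 = 30.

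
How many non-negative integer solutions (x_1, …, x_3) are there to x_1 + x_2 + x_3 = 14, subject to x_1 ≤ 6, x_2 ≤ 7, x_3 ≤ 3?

By stars and bars, unrestricted non-negative solutions to x_1+…+x_3 = 14 number C(14+2,2) = 120.
Subtract solutions that violate a single cap (substitute x_i' = x_i − (cap_i+1)): x_1 ≥ 7 gives C(9,2) = 36; x_2 ≥ 8 gives C(8,2) = 28; x_3 ≥ 4 gives C(12,2) = 66. Together 130.
Add back pairs where two caps are both exceeded: 0 + 10 + 6 = 16.
By inclusion–exclusion the count is 120 − 130 + 16 = 6.

6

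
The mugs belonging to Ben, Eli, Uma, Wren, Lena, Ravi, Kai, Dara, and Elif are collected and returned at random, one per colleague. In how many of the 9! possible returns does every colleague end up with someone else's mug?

133496

This is the derangement count D_9: permutations of 9 items with no fixed point.
By inclusion–exclusion this is Σ_{j=0}^{9} (−1)^j C(9,j)·(9−j)!.
Computing: 362880 − 362880 + 181440 − 60480 + 15120 − 3024 + 504 − 72 + 9 − 1 = 133496.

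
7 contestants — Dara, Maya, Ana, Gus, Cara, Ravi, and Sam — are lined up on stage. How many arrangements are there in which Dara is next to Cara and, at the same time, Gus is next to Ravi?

Treat {Dara,Cara} as one block (2 orders) and {Gus,Ravi} as another (2 orders).
That leaves 5 units to arrange: 2 × 2 × 5! = 4 × 120 = 480.

480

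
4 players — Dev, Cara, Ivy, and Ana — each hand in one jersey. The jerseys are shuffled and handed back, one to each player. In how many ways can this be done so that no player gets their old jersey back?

Count assignments avoiding every fixed point. For any j of the 4 players fixed to their old jersey, the other 4−j can be arranged in (4−j)! ways.
By inclusion–exclusion this is Σ_{j=0}^{4} (−1)^j C(4,j)·(4−j)!.
Computing: 24 − 24 + 12 − 4 + 1 = 9.

9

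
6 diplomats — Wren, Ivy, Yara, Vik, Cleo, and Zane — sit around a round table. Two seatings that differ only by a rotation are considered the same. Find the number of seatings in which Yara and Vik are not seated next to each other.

72

Without the restriction there are (5)! = 120 seatings.
Seatings with Yara beside Vik: treat them as a block with 2 internal orders, giving 2 × (4)! = 48.
Subtracting, 120 − 48 = 72.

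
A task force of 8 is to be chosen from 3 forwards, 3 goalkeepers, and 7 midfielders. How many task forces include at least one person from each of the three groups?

1197

Total 8-person selections from all 13: C(13,8) = 1287.
Selections missing a whole group: no forwards → C(10,8) = 45; no goalkeepers → C(10,8) = 45; no midfielders → C(6,8) = 0.
Add back selections omitting two groups (i.e. drawn from a single group): C(3,8) + C(3,8) + C(7,8) = 0.
By inclusion–exclusion: 1287 − 90 + 0 = 1197.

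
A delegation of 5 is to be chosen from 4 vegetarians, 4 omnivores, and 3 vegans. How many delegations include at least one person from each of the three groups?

With no constraint there are C(11,5) = 462 possible selections.
Selections missing a whole group: no vegetarians → C(7,5) = 21; no omnivores → C(7,5) = 21; no vegans → C(8,5) = 56.
Add back selections omitting two groups (i.e. drawn from a single group): C(4,5) + C(4,5) + C(3,5) = 0.
By inclusion–exclusion: 462 − 98 + 0 = 364.

364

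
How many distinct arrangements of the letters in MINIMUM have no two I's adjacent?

300

There are 7!/(3!·2!) = 420 arrangements of MINIMUM in total.
Arrangements with the I's together: treat II as one letter, giving (6)!/(3!) = 120.
Hence 420 − 120 = 300.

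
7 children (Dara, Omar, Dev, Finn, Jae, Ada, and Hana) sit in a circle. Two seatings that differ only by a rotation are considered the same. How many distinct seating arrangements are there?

Around a circle, 7 distinct people have 7!/7 = (6)! = 720 rotationally distinct seatings.

720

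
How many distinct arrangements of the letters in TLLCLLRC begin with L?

420

Fix L in the first position and arrange the remaining 7 letters.
Those 7 letters have C appearing twice and L appearing 3 times, giving (7)!/(3!·2!) = 420.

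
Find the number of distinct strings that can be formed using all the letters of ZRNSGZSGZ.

ZRNSGZSGZ has 9 letters with G appearing twice, S appearing twice, and Z appearing 3 times.
Dividing 9! = 362880 by 3!·2!·2! = 24 for the repeated letters gives 15120.

15120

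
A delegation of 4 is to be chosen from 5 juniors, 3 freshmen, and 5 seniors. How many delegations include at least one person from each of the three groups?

375

Total 4-person selections from all 13: C(13,4) = 715.
Subtract selections that omit an entire group: no juniors → C(8,4) = 70; no freshmen → C(10,4) = 210; no seniors → C(8,4) = 70.
Add back selections omitting two groups (i.e. drawn from a single group): C(5,4) + C(3,4) + C(5,4) = 10.
By inclusion–exclusion: 715 − 350 + 10 = 375.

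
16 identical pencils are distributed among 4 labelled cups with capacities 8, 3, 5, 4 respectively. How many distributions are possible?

By stars and bars, unrestricted non-negative solutions to x_1+…+x_4 = 16 number C(16+3,3) = 969.
Subtract solutions that violate a single cap (substitute x_i' = x_i − (cap_i+1)): x_1 ≥ 9 gives C(10,3) = 120; x_2 ≥ 4 gives C(15,3) = 455; x_3 ≥ 6 gives C(13,3) = 286; x_4 ≥ 5 gives C(14,3) = 364. Together 1225.
Add back pairs where two caps are both exceeded: 20 + 4 + 10 + 84 + 120 + 56 = 294.
Subtract triples: 0 + 0 + 0 + 4 = 4.
By inclusion–exclusion the count is 969 − 1225 + 294 − 4 = 34.

34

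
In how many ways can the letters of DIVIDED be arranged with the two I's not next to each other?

Total arrangements of DIVIDED: 7!/(3!·2!) = 420.
If the two I's are adjacent, glue them into one block, leaving 6 items to arrange: (6)!/(3!) = 120 ways.
Subtracting, 420 − 120 = 300 arrangements keep the I's apart.

300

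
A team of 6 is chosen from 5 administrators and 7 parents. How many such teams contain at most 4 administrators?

917

Split by how many administrators are chosen (0 through 4).
Sum: C(5,0)·C(7,6) + C(5,1)·C(7,5) + C(5,2)·C(7,4) + C(5,3)·C(7,3) + C(5,4)·C(7,2) = 7 + 105 + 350 + 350 + 105 = 917.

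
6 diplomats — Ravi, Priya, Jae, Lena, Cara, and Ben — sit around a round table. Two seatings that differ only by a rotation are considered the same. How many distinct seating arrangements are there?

120

Fix one person's seat to break rotational symmetry; the remaining 5 people can be arranged in (5)! = 120 ways.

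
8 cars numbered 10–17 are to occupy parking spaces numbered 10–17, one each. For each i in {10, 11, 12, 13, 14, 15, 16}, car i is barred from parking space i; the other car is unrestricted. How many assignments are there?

Let Aᵢ (for 10 ≤ i ≤ 16) be the placements that put car i in its forbidden parking space. Any j of these fix j positions, leaving (8−j)! ways to fill the rest, and there are C(7,j) ways to pick which j.
By inclusion–exclusion, the number of valid placements is Σ_{j=0}^{7} (−1)^j C(7,j)·(8−j)!.
Computing: 40320 − 35280 + 15120 − 4200 + 840 − 126 + 14 − 1 = 16687.

16687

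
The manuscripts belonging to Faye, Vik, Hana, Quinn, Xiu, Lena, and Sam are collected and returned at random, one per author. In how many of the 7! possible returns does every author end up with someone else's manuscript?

Let Aᵢ be the assignments in which author i gets their own manuscript. We want the size of the complement of A₁∪…∪A_7.
By inclusion–exclusion this is Σ_{j=0}^{7} (−1)^j C(7,j)·(7−j)!.
Computing: 5040 − 5040 + 2520 − 840 + 210 − 42 + 7 − 1 = 1854.

1854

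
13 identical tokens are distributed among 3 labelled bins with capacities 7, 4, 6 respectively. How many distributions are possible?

By stars and bars, unrestricted non-negative solutions to x_1+…+x_3 = 13 number C(13+2,2) = 105.
Subtract solutions that violate a single cap (substitute x_i' = x_i − (cap_i+1)): x_1 ≥ 8 gives C(7,2) = 21; x_2 ≥ 5 gives C(10,2) = 45; x_3 ≥ 7 gives C(8,2) = 28. Together 94.
Add back pairs where two caps are both exceeded: 1 + 0 + 3 = 4.
By inclusion–exclusion the count is 105 − 94 + 4 = 15.

15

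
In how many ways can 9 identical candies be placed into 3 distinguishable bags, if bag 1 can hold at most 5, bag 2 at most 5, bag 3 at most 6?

Without the upper bounds there are C(11,2) = 55 ways to split 9 among 3 bags.
Subtract solutions that violate a single cap (substitute x_i' = x_i − (cap_i+1)): x_1 ≥ 6 gives C(5,2) = 10; x_2 ≥ 6 gives C(5,2) = 10; x_3 ≥ 7 gives C(4,2) = 6. Together 26.
No two caps can be exceeded simultaneously, so the pair terms are all 0.
By inclusion–exclusion the count is 55 − 26 + 0 = 29.

29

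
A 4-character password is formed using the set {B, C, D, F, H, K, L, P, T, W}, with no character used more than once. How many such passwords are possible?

5040

With no repetition, fill the 4 characters in order: 10 choices, then 9, down to 7.
10 × 9 × 8 × 7 = 5040.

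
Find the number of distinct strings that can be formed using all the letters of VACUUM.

360

VACUUM has 6 letters with U appearing twice.
Dividing 6! = 720 by 2! = 2 for the repeated letters gives 360.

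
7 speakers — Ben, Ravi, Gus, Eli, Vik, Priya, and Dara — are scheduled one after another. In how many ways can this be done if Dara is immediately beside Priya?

1440

Treat {Dara, Priya} as a single unit. There are 6 units to order, and the pair itself can be ordered 2 ways.
That gives 2 × 6! = 2 × 720 = 1440.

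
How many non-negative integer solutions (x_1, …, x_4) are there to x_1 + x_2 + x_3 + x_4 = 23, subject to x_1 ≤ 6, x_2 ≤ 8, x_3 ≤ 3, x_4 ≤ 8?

Ignoring the caps, the number of non-negative solutions to x_1+…+x_4 = 23 is C(26,3) = 2600.
Subtract solutions that violate a single cap (substitute x_i' = x_i − (cap_i+1)): x_1 ≥ 7 gives C(19,3) = 969; x_2 ≥ 9 gives C(17,3) = 680; x_3 ≥ 4 gives C(22,3) = 1540; x_4 ≥ 9 gives C(17,3) = 680. Together 3869.
Add back pairs where two caps are both exceeded: 120 + 455 + 120 + 286 + 56 + 286 = 1323.
Subtract triples: 20 + 0 + 20 + 4 = 44.
By inclusion–exclusion the count is 2600 − 3869 + 1323 − 44 = 10.

10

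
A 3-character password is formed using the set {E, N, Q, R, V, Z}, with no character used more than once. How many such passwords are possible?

Choose and order 3 of the 6 symbols: the first character has 6 options, the next 5, then 4.
6 × 5 × 4 = 120.

120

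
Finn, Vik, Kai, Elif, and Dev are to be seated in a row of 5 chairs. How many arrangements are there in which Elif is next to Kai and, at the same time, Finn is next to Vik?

Treat {Elif,Kai} as one block (2 orders) and {Finn,Vik} as another (2 orders).
That leaves 3 units to arrange: 2 × 2 × 3! = 4 × 6 = 24.

24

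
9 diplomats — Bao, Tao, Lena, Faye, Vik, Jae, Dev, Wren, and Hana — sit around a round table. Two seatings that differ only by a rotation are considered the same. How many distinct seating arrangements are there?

Fix one person's seat to break rotational symmetry; the remaining 8 people can be arranged in (8)! = 40320 ways.

40320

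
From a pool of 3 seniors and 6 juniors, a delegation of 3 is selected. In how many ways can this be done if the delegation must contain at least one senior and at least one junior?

63

Unrestricted: C(9,3) = 84 ways to pick any 3 of the 9.
Selections missing a whole group: no seniors → C(6,3) = 20; no juniors → C(3,3) = 1.
Both groups omitted at once is impossible, so 84 − 21 = 63.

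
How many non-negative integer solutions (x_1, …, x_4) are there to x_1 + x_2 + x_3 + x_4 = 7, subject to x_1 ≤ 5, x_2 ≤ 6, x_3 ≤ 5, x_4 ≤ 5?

Without the upper bounds there are C(10,3) = 120 ways to split 7 among 4 variables.
Subtract solutions that violate a single cap (substitute x_i' = x_i − (cap_i+1)): x_1 ≥ 6 gives C(4,3) = 4; x_2 ≥ 7 gives C(3,3) = 1; x_3 ≥ 6 gives C(4,3) = 4; x_4 ≥ 6 gives C(4,3) = 4. Together 13.
No two caps can be exceeded simultaneously, so the pair terms are all 0.
By inclusion–exclusion the count is 120 − 13 + 0 = 107.

107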